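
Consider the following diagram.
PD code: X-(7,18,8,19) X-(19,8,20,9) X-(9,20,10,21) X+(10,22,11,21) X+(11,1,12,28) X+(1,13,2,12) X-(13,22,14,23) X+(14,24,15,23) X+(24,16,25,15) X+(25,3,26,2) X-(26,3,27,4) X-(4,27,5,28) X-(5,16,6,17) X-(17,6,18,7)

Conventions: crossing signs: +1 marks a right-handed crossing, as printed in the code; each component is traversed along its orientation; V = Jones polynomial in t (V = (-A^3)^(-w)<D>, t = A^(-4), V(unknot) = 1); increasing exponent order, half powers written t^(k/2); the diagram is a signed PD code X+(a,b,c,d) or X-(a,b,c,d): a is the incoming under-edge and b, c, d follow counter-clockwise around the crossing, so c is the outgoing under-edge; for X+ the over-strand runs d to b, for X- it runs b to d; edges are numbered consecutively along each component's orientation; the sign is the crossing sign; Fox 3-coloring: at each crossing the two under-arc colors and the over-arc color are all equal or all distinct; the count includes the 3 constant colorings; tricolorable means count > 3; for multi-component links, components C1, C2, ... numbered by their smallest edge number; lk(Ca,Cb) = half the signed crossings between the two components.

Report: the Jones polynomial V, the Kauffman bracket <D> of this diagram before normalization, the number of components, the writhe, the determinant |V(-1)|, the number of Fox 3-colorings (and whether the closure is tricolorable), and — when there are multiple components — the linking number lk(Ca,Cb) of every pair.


Jones polynomial: V(t) = t^-5 - 2t^-4 + 2t^-3 - 2t^-2 + 2t^-1 - 1 + t
<D> = A^-10 - A^-6 + 2A^-2 - 2A^2 + 2A^6 - 2A^10 + A^14; writhe -2
components 1, writhe -2 (14 crossings)
3-colorings: 3 of 3^14, det 11 — not tricolorable
note: the span of V is 6, forcing >= 6 crossings in any diagram


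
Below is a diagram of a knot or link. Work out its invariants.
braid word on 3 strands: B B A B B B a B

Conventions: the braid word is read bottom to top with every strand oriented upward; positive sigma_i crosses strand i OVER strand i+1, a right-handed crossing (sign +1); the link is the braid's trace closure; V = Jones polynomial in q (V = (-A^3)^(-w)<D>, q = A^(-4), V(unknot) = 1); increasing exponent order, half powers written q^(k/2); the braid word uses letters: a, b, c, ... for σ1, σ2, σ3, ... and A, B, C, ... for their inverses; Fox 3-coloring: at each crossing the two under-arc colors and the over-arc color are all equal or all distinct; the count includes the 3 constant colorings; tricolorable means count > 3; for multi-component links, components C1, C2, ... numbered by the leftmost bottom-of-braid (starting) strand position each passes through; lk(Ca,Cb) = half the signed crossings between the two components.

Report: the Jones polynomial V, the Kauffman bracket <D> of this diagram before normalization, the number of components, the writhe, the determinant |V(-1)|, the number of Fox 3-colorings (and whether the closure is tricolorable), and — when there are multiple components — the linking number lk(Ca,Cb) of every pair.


V(q) = q^-8 - 2q^-7 + q^-6 - 2q^-5 + 2q^-4 + q^-2
bracket: A^-10 + 2A^-2 - 2A^2 + A^6 - 2A^10 + A^14, w = -6
1 component, writhe -6, over 8 crossings
det 9, colorings 27 of 3^8 — tricolorable
observation: V spans 6 powers of q: at least 6 crossings in any diagram


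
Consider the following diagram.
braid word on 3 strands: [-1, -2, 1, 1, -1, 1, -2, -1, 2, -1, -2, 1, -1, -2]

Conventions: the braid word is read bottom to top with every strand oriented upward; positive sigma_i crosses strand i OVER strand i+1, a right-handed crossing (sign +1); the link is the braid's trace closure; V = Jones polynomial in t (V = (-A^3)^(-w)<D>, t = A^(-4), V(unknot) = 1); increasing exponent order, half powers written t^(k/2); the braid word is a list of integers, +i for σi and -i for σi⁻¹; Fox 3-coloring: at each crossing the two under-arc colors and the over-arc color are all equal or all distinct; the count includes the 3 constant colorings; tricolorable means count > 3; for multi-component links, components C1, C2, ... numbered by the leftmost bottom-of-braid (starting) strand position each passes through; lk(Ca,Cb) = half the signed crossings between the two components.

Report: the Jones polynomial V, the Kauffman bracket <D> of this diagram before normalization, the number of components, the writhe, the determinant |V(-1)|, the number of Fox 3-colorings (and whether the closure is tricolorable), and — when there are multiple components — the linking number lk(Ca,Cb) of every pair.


V(t) = -t^-6 + t^-5 - t^-4 + 2t^-3 - t^-2 + t^-1
bracket: A^-8 - A^-4 + 2 - A^4 + A^8 - A^12, w = -4
1 component, writhe -4, over 14 crossings
det 7, colorings 3 of 3^14 — not tricolorable
observation: w = -4 (over 14 crossings) is diagram-only; (-A^3)^(4) removes it from V


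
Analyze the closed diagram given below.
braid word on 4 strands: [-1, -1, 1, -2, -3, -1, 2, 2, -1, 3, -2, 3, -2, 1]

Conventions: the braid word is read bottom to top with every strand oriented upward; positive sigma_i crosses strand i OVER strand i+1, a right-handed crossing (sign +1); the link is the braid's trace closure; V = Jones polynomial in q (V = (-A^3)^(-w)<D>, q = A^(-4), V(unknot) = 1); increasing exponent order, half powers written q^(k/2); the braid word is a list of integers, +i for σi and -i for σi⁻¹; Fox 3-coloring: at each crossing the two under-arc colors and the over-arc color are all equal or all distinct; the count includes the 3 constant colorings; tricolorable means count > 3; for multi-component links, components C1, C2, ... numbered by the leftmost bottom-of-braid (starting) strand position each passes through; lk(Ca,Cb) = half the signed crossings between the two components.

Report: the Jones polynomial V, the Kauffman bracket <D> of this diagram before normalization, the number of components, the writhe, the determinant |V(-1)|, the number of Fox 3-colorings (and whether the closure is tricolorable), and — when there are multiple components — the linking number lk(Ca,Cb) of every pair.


Jones polynomial: V(q) = q^(-11/2) - 2q^(-9/2) + 4q^(-7/2) - 6q^(-5/2) + 5q^(-3/2) - 6q^(-1/2) + 4q^(1/2) - 3q^(3/2) + q^(5/2)
<D> = A^-16 - 3A^-12 + 4A^-8 - 6A^-4 + 5 - 6A^4 + 4A^8 - 2A^12 + A^16; writhe -2
components 2, writhe -2 (14 crossings)
linking number lk(C1,C2) = 0
3-colorings: 3 of 3^14, det 32 — not tricolorable
note: summing lk over 1 pair gives 0


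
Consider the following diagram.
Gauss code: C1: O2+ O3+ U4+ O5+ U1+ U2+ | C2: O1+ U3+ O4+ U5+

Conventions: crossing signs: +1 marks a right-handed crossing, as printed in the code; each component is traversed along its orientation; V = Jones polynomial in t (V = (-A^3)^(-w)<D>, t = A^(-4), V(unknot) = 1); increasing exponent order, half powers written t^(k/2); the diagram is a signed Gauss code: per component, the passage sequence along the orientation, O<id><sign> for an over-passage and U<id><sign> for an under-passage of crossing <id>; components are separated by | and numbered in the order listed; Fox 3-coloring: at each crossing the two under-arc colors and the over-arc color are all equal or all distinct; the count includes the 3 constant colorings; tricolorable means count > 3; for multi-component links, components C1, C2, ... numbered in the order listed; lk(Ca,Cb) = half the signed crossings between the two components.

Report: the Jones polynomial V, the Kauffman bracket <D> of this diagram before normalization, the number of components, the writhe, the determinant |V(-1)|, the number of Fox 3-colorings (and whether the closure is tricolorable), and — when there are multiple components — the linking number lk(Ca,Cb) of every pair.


Jones polynomial: V(t) = -t^(3/2) - t^(7/2) + t^(9/2) - t^(11/2)
<D> = A^-7 - A^-3 + A + A^9; writhe +5
components 2, writhe +5 (5 crossings)
linking number lk(C1,C2) = +2
3-colorings: 3 of 3^5, det 4 — not tricolorable
note: the 1 component pair carries total linking +2


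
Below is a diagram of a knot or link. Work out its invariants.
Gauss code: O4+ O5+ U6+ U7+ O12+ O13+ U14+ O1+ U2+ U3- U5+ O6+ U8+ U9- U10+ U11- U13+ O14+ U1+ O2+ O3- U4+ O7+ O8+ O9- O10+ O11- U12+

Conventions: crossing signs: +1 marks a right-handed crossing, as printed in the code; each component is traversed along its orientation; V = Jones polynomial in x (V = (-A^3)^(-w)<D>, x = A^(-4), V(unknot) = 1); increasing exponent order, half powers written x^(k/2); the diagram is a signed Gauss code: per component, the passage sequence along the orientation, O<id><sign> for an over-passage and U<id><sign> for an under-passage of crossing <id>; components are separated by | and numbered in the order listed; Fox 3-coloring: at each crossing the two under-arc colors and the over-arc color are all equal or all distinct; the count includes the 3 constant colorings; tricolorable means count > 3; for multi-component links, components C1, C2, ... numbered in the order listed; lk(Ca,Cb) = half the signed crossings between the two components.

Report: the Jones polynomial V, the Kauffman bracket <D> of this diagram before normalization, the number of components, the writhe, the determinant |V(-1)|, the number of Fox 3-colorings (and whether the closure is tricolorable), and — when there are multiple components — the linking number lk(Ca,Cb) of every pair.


Jones polynomial: V(x) = x^3 + x^5 - x^8
<D> = -A^-8 + A^4 + A^12; writhe +8
components 1, writhe +8 (14 crossings)
3-colorings: 9 of 3^14, det 3 — tricolorable
note: |V(-1)| = 3: so tricolorable, since 3 divides 3


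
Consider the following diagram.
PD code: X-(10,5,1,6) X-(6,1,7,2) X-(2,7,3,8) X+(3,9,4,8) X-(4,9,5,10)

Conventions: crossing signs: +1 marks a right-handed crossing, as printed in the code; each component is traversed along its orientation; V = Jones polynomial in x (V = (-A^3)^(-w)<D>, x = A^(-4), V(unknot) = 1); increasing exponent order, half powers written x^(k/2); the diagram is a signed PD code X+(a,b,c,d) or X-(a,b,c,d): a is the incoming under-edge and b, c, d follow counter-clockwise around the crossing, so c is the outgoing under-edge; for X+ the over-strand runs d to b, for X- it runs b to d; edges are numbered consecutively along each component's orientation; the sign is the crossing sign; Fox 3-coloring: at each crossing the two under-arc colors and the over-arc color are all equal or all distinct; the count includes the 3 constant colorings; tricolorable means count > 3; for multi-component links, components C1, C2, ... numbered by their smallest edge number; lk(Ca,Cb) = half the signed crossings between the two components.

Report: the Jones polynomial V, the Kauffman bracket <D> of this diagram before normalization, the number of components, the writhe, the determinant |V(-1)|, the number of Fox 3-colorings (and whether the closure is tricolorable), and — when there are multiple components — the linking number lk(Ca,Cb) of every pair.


V(x) = -x^-4 + x^-3 + x^-1
bracket: -A^-5 - A^3 + A^7, w = -3
1 component, writhe -3, over 5 crossings
det 3, colorings 9 of 3^5 — tricolorable
observation: w = -3 shifts under R1 moves; the (-A^3)^(3) factor cancels that in V


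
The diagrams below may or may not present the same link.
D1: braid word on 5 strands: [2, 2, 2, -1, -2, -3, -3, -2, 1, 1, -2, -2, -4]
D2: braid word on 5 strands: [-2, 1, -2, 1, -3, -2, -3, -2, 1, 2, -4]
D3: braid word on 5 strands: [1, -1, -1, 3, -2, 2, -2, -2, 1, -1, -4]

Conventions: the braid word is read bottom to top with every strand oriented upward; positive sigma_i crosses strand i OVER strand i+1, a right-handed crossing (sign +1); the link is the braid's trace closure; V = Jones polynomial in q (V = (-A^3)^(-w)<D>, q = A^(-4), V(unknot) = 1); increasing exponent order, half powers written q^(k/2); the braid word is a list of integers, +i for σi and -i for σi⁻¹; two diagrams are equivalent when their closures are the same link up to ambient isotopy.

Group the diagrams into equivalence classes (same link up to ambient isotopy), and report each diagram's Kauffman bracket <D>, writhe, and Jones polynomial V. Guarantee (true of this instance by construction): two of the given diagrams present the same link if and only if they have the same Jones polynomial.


grouping into links: {D1} | {D2} | {D3}
V(D1) = -q^(-9/2) + q^(-7/2) - 2q^(-5/2) + 2q^(-3/2) - 2q^(-1/2) + q^(1/2) - q^(3/2)  (w -3, c 13, <D> = A^-15 - A^-11 + 2A^-7 - 2A^-3 + 2A - A^5 + A^9)
D2 (bracket -A^-19 + 2A^-15 - 2A^-11 + 4A^-7 - 3A^-3 + 3A - 2A^5 + A^9; 11 crossings at w = -3): V = -q^(-9/2) + 2q^(-7/2) - 3q^(-5/2) + 3q^(-3/2) - 4q^(-1/2) + 2q^(1/2) - 2q^(3/2) + q^(5/2)
D3 (bracket A^-7 + A; 11 crossings at w = -3): V = -q^(-5/2) - q^(-1/2)
why: 3 values of V(q) split the 3 diagrams


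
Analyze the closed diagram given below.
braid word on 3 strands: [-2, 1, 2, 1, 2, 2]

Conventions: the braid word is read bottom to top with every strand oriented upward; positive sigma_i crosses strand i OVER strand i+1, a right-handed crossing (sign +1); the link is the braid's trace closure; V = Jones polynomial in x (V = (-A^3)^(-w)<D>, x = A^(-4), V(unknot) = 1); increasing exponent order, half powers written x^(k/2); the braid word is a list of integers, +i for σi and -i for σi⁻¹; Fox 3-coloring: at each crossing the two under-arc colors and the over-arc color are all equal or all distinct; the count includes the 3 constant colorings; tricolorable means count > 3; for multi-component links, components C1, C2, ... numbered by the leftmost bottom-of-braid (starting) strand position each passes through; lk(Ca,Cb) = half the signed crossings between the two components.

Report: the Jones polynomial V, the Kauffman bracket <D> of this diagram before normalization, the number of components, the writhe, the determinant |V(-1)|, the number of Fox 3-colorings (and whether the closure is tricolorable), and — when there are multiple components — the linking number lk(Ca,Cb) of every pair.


V(x) = x + x^3 - x^4
bracket: -A^-4 + 1 + A^8, w = +4
1 component, writhe +4, over 6 crossings
det 3, colorings 9 of 3^6 — tricolorable
observation: the span of V is 3, forcing >= 3 crossings in any diagram


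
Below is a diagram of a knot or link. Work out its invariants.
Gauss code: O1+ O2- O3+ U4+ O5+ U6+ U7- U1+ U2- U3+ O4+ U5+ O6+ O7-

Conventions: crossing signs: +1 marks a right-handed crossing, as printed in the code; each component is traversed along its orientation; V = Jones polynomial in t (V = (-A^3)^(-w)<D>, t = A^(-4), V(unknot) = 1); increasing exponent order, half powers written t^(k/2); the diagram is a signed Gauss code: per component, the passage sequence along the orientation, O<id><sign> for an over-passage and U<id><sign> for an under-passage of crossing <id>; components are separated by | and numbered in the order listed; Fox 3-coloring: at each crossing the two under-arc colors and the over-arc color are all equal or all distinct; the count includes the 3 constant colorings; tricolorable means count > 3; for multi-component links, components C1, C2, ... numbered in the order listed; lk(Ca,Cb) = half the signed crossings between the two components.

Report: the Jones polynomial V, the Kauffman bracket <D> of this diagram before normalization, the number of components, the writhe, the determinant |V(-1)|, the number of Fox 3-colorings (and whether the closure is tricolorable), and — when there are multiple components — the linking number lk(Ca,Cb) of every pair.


Jones polynomial: V(t) = t + t^3 - t^4
<D> = A^-7 - A^-3 - A^5; writhe +3
components 1, writhe +3 (7 crossings)
3-colorings: 9 of 3^7, det 3 — tricolorable
note: V spans 3 powers of t: at least 3 crossings in any diagram


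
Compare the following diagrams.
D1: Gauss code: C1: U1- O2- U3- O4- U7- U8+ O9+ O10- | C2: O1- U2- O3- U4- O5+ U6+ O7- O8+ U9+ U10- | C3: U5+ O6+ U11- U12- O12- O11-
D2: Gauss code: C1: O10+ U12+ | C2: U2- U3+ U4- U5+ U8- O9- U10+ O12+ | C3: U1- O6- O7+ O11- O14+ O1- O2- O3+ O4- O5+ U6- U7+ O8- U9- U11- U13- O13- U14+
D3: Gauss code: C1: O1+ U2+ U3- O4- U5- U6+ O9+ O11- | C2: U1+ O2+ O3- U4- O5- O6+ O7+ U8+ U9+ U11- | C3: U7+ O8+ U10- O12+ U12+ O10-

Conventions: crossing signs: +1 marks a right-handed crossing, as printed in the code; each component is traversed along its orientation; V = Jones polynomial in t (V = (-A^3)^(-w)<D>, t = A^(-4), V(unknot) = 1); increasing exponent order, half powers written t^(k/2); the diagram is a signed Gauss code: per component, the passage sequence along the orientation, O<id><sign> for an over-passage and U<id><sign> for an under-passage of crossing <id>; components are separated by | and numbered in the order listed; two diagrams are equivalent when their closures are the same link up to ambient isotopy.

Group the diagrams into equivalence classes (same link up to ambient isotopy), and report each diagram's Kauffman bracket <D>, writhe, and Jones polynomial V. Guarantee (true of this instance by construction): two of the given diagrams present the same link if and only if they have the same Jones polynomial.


classes: {D1} | {D2} | {D3}
V(D1) = t^-5 - t^-4 + 2t^-3 - t^-2 + 2t^-1 + t  [12 crossings, <D> = A^-16 + 2A^-8 - A^-4 + 2 - A^4 + A^8, w = -4]
V(D2) = t^-2 + 2 + t^2  [14 crossings, <D> = A^-14 + 2A^-6 + A^2, w = -2]
V(D3) = 1 + t + t^2 + t^3  [12 crossings, <D> = A^-6 + A^-2 + A^2 + A^6, w = +2]
note: 3 classes among 3 diagrams; unequal V(t) rules out equality


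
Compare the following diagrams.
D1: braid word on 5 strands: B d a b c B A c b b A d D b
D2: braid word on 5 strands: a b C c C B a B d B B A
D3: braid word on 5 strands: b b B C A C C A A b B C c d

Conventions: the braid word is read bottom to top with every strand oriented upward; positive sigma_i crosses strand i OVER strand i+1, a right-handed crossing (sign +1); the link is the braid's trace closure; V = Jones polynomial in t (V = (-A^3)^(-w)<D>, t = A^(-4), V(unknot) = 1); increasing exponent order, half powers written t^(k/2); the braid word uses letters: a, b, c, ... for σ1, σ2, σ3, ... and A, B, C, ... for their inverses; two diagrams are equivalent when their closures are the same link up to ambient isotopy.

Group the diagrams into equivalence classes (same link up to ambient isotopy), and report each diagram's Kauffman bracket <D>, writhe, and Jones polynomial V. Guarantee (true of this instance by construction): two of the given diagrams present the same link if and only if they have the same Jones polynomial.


classes: {D1} | {D2} | {D3}
V(D1) = t - t^2 + 2t^3 - t^4 + t^5 - t^6  [14 crossings, <D> = -A^-12 + A^-8 - A^-4 + 2 - A^4 + A^8, w = +4]
D2 (bracket A^-2 + A^6 - A^10; 12 crossings at w = -2): V = -t^-4 + t^-3 + t^-1
V(D3) = t^-8 - 2t^-7 + t^-6 - 2t^-5 + 2t^-4 + t^-2  [14 crossings, <D> = A^-4 + 2A^4 - 2A^8 + A^12 - 2A^16 + A^20, w = -4]
note: V(t) takes 3 values over 3 diagrams, fixing the grouping


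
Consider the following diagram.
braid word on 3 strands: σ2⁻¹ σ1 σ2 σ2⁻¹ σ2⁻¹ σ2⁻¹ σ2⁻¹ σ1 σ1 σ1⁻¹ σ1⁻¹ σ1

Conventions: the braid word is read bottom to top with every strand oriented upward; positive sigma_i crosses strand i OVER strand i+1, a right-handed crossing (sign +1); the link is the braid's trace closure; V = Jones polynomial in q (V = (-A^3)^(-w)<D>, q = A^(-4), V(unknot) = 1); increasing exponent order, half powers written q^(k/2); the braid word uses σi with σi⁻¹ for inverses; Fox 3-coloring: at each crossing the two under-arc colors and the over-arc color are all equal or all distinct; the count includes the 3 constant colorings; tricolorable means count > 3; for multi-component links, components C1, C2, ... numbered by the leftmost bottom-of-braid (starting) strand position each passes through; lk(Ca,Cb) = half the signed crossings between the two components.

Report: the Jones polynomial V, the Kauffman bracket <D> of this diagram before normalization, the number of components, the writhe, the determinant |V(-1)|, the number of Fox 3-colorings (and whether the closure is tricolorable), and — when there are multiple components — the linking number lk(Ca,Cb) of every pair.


Jones polynomial: V(q) = q^-5 - 2q^-4 + 2q^-3 - 2q^-2 + 2q^-1 - 1 + q
<D> = A^-10 - A^-6 + 2A^-2 - 2A^2 + 2A^6 - 2A^10 + A^14; writhe -2
components 1, writhe -2 (12 crossings)
3-colorings: 3 of 3^12, det 11 — not tricolorable
note: the span of V is 6, forcing >= 6 crossings in any diagram


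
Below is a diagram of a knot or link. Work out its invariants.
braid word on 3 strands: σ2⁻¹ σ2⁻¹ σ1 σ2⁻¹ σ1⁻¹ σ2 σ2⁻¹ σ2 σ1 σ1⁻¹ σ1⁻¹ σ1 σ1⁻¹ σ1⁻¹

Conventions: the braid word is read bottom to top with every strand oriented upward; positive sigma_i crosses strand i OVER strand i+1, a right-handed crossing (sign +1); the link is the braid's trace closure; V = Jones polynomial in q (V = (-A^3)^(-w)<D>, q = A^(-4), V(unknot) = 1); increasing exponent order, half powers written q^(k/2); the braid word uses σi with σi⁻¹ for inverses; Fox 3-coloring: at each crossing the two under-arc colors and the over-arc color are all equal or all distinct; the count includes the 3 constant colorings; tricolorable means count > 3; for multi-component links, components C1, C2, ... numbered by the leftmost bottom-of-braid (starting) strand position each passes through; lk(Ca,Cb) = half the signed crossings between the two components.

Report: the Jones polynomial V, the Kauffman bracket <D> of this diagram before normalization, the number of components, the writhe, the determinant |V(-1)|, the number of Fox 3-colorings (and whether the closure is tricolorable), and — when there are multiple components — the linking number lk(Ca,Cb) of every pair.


Jones polynomial: V(q) = q^-7 - 2q^-6 + 2q^-5 - 3q^-4 + 3q^-3 - 2q^-2 + 2q^-1
<D> = 2A^-8 - 2A^-4 + 3 - 3A^4 + 2A^8 - 2A^12 + A^16; writhe -4
components 1, writhe -4 (14 crossings)
3-colorings: 9 of 3^14, det 15 — tricolorable
note: the span of V is 6, forcing >= 6 crossings in any diagram


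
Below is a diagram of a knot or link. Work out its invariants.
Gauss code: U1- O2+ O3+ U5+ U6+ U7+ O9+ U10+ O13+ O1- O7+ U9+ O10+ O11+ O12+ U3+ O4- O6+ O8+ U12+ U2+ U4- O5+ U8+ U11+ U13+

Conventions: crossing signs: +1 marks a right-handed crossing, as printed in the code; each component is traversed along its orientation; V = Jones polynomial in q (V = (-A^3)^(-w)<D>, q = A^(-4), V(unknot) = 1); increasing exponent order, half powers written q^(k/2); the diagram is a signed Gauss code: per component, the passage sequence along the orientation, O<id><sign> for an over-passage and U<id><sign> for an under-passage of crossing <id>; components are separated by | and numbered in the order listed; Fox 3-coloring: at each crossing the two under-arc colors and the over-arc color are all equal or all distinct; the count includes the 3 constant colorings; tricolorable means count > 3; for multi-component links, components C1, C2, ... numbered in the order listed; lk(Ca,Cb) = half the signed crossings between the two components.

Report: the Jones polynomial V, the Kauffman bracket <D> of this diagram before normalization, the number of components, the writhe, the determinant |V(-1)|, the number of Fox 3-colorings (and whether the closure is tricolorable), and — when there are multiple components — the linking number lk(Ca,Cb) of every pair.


Jones polynomial: V(q) = q^3 + 2q^5 - 2q^6 + 2q^7 - 3q^8 + 2q^9 - 2q^10 + q^11
<D> = -A^-17 + 2A^-13 - 2A^-9 + 3A^-5 - 2A^-1 + 2A^3 - 2A^7 - A^15; writhe +9
components 1, writhe +9 (13 crossings)
3-colorings: 9 of 3^13, det 15 — tricolorable
note: w = +9 (over 13 crossings) is diagram-only; (-A^3)^(-9) removes it from V


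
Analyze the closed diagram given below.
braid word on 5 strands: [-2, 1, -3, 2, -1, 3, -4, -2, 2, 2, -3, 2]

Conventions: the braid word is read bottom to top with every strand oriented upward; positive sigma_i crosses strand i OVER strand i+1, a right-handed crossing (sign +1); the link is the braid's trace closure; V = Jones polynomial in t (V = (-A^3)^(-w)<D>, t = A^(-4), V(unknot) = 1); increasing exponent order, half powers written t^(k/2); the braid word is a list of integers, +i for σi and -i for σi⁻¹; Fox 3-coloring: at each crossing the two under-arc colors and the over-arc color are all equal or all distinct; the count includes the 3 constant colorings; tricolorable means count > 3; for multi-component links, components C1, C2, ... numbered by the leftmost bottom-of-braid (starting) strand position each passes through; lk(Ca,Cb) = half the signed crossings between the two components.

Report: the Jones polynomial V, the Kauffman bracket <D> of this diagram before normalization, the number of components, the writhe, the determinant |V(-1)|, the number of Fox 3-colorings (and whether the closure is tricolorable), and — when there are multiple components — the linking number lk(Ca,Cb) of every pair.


V = 1
<D> = 1 (w = 0)
1 component over 12 crossings, w = 0
3 Fox colorings among 3^12, |V(-1)| = 1: not tricolorable
why: |V(-1)| = 1: so not tricolorable, since 3 does not divide 1


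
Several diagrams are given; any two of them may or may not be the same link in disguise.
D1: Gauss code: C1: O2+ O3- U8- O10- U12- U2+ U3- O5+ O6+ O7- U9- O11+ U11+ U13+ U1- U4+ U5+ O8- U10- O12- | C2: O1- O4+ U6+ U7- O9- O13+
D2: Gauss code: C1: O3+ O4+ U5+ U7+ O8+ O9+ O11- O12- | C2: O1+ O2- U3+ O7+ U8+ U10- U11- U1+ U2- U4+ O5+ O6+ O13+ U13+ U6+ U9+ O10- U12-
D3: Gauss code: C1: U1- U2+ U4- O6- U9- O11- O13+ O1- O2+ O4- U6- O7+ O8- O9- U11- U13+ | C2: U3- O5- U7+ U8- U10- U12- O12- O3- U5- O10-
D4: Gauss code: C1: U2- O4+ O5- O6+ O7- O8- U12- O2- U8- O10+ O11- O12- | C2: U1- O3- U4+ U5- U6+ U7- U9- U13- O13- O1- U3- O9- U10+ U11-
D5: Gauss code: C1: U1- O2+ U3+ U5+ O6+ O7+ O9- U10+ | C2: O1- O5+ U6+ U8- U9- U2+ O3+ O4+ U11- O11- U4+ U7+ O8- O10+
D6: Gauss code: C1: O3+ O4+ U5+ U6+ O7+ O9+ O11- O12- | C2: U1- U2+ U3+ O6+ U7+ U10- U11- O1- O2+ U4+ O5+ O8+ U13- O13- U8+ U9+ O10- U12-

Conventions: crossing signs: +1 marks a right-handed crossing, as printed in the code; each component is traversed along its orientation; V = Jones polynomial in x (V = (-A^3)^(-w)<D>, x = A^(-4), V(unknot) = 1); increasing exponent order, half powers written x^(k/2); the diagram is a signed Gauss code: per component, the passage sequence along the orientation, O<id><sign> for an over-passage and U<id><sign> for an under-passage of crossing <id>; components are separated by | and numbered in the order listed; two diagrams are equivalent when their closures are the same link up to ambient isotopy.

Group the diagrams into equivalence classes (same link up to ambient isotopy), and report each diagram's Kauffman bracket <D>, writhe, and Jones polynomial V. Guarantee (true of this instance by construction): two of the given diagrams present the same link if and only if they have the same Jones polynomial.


grouping into links: {D1} | {D2, D5, D6} | {D3, D4}
V(D1) = x^(-9/2) - x^(-5/2) - x^(-3/2) - x^(-1/2)  (w -1, c 13, <D> = A^-1 + A^3 + A^7 - A^15)
D2 (bracket A^-3 + A^5 - A^9 + A^13; 13 crossings at w = +5): V = -x^(1/2) + x^(3/2) - x^(5/2) - x^(9/2)
V(D3) = -x^(-17/2) + x^(-15/2) + x^(-13/2) + x^(-11/2) - 2x^(-7/2) - x^(-5/2) - x^(-3/2)  (w -7, c 13, <D> = A^-15 + A^-11 + 2A^-7 - A - A^5 - A^9 + A^13)
V(D4) = -x^(-17/2) + x^(-15/2) + x^(-13/2) + x^(-11/2) - 2x^(-7/2) - x^(-5/2) - x^(-3/2)  [13 crossings, <D> = A^-15 + A^-11 + 2A^-7 - A - A^5 - A^9 + A^13, w = -7]
V(D5) = -x^(1/2) + x^(3/2) - x^(5/2) - x^(9/2)  (w +3, c 11, <D> = A^-9 + A^-1 - A^3 + A^7)
D6 (bracket A^-9 + A^-1 - A^3 + A^7; 13 crossings at w = +3): V = -x^(1/2) + x^(3/2) - x^(5/2) - x^(9/2)
why: 3 values of V(x) split the 6 diagrams


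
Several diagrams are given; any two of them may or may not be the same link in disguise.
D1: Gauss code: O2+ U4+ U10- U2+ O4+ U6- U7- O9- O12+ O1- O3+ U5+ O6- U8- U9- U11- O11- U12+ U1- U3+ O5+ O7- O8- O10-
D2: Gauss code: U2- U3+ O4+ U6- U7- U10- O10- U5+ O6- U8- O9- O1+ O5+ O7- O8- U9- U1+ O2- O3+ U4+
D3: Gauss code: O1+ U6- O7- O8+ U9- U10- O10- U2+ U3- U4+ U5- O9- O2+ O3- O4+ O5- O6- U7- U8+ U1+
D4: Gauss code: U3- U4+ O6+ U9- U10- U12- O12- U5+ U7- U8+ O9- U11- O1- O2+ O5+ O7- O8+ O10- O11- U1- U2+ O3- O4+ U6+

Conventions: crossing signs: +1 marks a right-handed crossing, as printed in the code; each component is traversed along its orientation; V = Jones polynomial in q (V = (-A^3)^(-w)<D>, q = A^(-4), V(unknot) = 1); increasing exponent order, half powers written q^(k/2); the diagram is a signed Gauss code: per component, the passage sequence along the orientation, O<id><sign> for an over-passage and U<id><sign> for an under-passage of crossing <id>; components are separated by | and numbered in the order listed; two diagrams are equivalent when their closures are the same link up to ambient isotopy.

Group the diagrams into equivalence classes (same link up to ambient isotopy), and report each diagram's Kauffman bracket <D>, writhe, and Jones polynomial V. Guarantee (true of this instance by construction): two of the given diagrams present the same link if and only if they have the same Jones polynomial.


classes: {D1, D2, D3, D4}
V(D1) = 1  [12 crossings, <D> = A^-6, w = -2]
V(D2) = 1  (w -2, c 10, <D> = A^-6)
V(D3) = 1  (w -2, c 10, <D> = A^-6)
V(D4) = 1  [12 crossings, <D> = A^-6, w = -2]
note: all 4 diagrams share one V(q), hence one class


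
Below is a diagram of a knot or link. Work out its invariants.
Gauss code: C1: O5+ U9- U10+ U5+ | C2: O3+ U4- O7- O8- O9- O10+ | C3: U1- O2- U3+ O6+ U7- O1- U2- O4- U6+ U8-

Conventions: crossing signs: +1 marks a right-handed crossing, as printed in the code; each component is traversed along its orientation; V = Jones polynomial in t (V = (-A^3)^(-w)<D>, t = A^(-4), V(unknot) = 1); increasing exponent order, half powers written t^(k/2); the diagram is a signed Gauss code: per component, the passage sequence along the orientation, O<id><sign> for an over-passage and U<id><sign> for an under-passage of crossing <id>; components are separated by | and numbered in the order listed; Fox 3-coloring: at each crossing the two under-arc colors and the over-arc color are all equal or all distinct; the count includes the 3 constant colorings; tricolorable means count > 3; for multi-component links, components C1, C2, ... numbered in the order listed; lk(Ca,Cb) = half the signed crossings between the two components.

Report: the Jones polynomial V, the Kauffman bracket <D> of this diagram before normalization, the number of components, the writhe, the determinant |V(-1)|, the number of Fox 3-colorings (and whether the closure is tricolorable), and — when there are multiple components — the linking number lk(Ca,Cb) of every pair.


V(t) = t^-3 + t^-2 + t^-1 + 1
bracket: A^-6 + A^-2 + A^2 + A^6, w = -2
3 components, writhe -2, over 10 crossings
lk(C1,C2) = 0
linking number lk(C1,C3) = 0
lk(C2,C3): -1
det 0, colorings 9 of 3^10 — tricolorable
observation: |V(-1)| = 0: so tricolorable, since 3 divides 0


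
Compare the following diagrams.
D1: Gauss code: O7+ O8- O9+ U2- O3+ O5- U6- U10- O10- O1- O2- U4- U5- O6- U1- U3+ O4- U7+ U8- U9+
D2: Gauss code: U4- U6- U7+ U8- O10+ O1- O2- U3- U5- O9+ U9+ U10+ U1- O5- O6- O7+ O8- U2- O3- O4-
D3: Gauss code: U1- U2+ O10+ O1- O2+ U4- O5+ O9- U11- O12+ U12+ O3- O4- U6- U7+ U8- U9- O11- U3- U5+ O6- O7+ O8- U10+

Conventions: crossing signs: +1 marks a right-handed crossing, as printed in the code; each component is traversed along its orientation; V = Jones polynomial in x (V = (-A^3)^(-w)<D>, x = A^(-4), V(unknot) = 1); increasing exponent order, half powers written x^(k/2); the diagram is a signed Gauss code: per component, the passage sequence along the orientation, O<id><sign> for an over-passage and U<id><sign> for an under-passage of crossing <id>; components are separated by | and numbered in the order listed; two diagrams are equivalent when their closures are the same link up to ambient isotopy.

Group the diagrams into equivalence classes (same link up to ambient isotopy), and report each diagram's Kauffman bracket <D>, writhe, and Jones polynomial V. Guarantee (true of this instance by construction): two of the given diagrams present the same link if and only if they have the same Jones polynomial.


equivalence classes: {D1, D3} | {D2}
D1 (bracket A^-8 - A^-4 + 2 - A^4 + A^8 - A^12; 10 crossings at w = -4): V = -x^-6 + x^-5 - x^-4 + 2x^-3 - x^-2 + x^-1
V(D2) = -x^-4 + x^-3 + x^-1  (w -4, c 10, <D> = A^-8 + 1 - A^4)
V(D3) = -x^-6 + x^-5 - x^-4 + 2x^-3 - x^-2 + x^-1  (w -2, c 12, <D> = A^-2 - A^2 + 2A^6 - A^10 + A^14 - A^18)
observation: comparing 3 Jones polynomials yields 2 groups


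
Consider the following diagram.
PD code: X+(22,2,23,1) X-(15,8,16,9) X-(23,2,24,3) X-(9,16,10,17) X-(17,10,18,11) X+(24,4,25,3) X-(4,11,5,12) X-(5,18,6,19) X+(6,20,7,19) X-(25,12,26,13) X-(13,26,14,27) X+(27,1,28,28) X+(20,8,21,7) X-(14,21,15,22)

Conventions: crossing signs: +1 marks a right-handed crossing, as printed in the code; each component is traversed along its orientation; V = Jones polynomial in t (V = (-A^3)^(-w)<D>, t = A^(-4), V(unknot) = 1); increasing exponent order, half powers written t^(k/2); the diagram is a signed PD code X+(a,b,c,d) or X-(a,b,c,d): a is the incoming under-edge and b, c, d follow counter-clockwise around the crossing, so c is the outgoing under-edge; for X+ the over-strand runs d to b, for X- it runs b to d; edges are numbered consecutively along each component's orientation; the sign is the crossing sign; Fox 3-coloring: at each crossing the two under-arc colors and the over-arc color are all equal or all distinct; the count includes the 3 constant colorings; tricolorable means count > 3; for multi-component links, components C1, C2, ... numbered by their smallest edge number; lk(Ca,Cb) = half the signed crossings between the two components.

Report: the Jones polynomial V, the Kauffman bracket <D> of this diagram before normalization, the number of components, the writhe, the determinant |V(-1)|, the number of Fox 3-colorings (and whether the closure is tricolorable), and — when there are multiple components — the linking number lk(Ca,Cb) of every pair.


V = -t^-8 + t^-7 - t^-6 + 2t^-5 - 2t^-4 + 2t^-3 - t^-2 + t^-1
<D> = A^-8 - A^-4 + 2 - 2A^4 + 2A^8 - A^12 + A^16 - A^20 (w = -4)
1 component over 14 crossings, w = -4
3 Fox colorings among 3^14, |V(-1)| = 11: not tricolorable
why: the span of V is 7, forcing >= 7 crossings in any diagram


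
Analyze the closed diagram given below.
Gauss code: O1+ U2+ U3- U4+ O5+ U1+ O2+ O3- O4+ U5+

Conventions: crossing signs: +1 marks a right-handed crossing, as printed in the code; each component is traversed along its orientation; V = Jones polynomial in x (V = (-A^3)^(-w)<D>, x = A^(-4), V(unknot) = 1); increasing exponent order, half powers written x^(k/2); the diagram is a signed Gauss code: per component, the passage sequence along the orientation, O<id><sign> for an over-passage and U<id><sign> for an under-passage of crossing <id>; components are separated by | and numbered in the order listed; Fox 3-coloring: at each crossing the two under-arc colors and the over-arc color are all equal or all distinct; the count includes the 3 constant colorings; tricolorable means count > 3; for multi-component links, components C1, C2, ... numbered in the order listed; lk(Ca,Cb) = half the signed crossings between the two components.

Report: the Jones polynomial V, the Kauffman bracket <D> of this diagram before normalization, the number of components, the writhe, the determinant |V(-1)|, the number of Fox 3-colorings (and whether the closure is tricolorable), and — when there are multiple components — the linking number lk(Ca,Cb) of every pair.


Jones polynomial: V(x) = x + x^3 - x^4
<D> = A^-7 - A^-3 - A^5; writhe +3
components 1, writhe +3 (5 crossings)
3-colorings: 9 of 3^5, det 3 — tricolorable
note: V spans 3 powers of x: at least 3 crossings in any diagram


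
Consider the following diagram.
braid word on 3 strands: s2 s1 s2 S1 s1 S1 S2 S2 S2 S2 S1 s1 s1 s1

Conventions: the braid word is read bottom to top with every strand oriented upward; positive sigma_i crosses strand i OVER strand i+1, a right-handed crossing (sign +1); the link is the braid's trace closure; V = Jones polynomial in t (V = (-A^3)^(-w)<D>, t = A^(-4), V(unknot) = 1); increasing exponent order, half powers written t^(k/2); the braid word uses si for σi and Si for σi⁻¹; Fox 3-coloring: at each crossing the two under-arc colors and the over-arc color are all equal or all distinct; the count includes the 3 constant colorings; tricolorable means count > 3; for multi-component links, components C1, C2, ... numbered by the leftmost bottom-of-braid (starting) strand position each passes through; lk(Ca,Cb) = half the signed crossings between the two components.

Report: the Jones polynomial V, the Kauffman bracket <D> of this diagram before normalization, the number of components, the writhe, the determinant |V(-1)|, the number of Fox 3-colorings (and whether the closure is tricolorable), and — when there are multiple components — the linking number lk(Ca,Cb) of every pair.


Jones polynomial: V(t) = -t^-3 + t^-2 - t^-1 + 3 - t + t^2 - t^3
<D> = -A^-12 + A^-8 - A^-4 + 3 - A^4 + A^8 - A^12; writhe 0
components 1, writhe 0 (14 crossings)
3-colorings: 27 of 3^14, det 9 — tricolorable
note: det 9 = |V(-1)|; divisible by 3, so tricolorable


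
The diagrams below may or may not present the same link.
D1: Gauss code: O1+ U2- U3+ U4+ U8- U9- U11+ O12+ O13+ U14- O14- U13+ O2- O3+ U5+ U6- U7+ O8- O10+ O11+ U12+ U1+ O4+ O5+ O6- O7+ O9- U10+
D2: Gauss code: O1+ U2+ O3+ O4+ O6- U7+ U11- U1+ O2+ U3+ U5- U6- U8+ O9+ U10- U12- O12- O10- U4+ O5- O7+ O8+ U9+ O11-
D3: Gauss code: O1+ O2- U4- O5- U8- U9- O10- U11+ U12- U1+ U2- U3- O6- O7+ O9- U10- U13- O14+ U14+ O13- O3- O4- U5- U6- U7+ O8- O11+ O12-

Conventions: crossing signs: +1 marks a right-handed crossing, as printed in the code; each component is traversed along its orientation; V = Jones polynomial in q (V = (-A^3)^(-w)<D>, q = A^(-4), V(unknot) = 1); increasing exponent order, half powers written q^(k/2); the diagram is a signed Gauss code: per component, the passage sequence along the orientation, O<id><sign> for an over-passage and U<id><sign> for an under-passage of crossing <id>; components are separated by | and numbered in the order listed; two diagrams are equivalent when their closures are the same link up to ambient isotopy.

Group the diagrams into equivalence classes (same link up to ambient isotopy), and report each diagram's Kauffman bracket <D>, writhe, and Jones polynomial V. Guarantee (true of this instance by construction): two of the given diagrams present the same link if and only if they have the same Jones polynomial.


classes: {D1, D2} | {D3}
V(D1) = q - q^2 + 2q^3 - q^4 + q^5 - q^6  [14 crossings, <D> = -A^-12 + A^-8 - A^-4 + 2 - A^4 + A^8, w = +4]
V(D2) = q - q^2 + 2q^3 - q^4 + q^5 - q^6  (w +2, c 12, <D> = -A^-18 + A^-14 - A^-10 + 2A^-6 - A^-2 + A^2)
D3 (bracket A^-10 + 2A^-2 - 2A^2 + A^6 - 2A^10 + A^14; 14 crossings at w = -6): V = q^-8 - 2q^-7 + q^-6 - 2q^-5 + 2q^-4 + q^-2
note: 2 values of V(q) split the 3 diagrams


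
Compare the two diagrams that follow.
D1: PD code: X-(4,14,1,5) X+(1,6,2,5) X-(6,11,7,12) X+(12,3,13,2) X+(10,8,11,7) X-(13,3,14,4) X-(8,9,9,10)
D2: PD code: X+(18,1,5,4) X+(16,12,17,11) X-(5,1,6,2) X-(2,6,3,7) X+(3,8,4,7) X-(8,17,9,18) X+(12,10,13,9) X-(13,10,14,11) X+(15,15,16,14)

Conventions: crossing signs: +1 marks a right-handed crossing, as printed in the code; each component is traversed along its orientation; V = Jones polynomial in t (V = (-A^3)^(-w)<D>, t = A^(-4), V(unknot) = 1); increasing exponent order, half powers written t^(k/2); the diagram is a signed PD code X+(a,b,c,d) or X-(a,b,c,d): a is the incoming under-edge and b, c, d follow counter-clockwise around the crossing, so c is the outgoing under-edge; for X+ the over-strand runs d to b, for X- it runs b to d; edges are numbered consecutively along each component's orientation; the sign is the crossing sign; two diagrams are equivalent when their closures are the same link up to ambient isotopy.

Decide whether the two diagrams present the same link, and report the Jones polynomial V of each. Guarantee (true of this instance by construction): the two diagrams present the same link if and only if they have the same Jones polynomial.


equivalent: yes
D1 (bracket A^-5 + A^-1; 7 crossings at w = -1): V = -t^(-1/2) - t^(1/2)
D2 (bracket A + A^5; 9 crossings at w = +1): V = -t^(-1/2) - t^(1/2)
key observation: one V(t) for all 2 diagrams — one class (guaranteed)
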